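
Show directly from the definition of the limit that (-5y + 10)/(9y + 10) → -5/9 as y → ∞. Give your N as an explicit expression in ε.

N = (140/81)/ε

Let ε > 0. We seek N > 0 such that y > N implies |(-5y + 10)/(9y + 10) + 5/9| < ε.
(-5y + 10)/(9y + 10) + 5/9 = (9(-5y + 10) − (-5)(9y + 10)) / (9(9y + 10)) = 140/(9(9y + 10)).
For y > 0 we have 9y + 10 > 9y, so |(-5y + 10)/(9y + 10) + 5/9| = 140/(9(9y + 10)) < 140/(9·9y) = (140/81)/y.
Thus |(-5y + 10)/(9y + 10) + 5/9| < ε whenever y > (140/81)/ε.
Take N = (140/81)/ε. If y > N then |(-5y + 10)/(9y + 10) + 5/9| < (140/81)/y < ε.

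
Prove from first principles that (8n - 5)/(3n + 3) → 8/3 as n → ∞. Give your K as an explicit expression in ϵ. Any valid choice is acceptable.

K = (13/3)/ϵ

Fix ϵ > 0. For n ≥ 1, |(8n - 5)/(3n + 3) − (8/3)| = |-39|/(3(3n + 3)) = 39/(3(3n + 3)).
Since 3n + 3 ≥ 3n for n ≥ 1, this is ≤ 39/(3·3n) = (13/3)/n.
So |(8n - 5)/(3n + 3) − (8/3)| < ϵ whenever n > (13/3)/ϵ.
Take K = (13/3)/ϵ. If n > K then |(8n - 5)/(3n + 3) − (8/3)| ≤ (13/3)/n < ϵ.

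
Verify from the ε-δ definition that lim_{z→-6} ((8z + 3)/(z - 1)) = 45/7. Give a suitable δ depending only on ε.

Fix ε > 0. We want δ > 0 with 0 < |z + 6| < δ ⇒ |(8z + 3)/(z - 1) − (45/7)| < ε.
Combining over a common denominator, (8z + 3)/(z - 1) − (45/7) = [(8z + 3)·(-7) − (-45)·(z - 1)] / [(-7)·(z - 1)] = -11(z + 6) / ((-7)(z - 1)).
So |(8z + 3)/(z - 1) − (45/7)| = 11|z + 6| / (7·|z − 1|).
Restrict δ ≤ 7/2. Then |z + 6| < 7/2 gives |z − 1| = |(z + 6) + (-7)| ≥ 7 − 7/2 = 7/2.
Hence |(8z + 3)/(z - 1) − (45/7)| < 11|z + 6|/(7·(7/2)) = (22/49)|z + 6|, which is < ε once |z + 6| < (49/22)ε.
Take δ = min(7/2, (49/22)ε). Then 0 < |z + 6| < δ forces both bounds, so |(8z + 3)/(z - 1) − (45/7)| < ε.

δ = min(7/2, (49/22)ε)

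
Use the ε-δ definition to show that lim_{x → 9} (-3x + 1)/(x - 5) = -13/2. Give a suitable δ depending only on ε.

δ = min(2, (4/7)ε)

Let ε > 0 be given. We want δ > 0 with 0 < |x − 9| < δ ⇒ |(-3x + 1)/(x - 5) + 13/2| < ε.
Combining over a common denominator, (-3x + 1)/(x - 5) + 13/2 = [(-3x + 1)·4 − (-26)·(x - 5)] / [4·(x - 5)] = 14(x − 9) / (4(x - 5)).
So |(-3x + 1)/(x - 5) + 13/2| = 14|x − 9| / (4·|x − 5|).
Require δ ≤ 2, so |x − 5| ≥ |4| − |x − 9| > 4 − 2 = 2.
Hence |(-3x + 1)/(x - 5) + 13/2| < 14|x − 9|/(4·2) = (7/4)|x − 9|, which is < ε once |x − 9| < (4/7)ε.
Take δ = min(2, (4/7)ε). Then 0 < |x − 9| < δ forces both bounds, so |(-3x + 1)/(x - 5) + 13/2| < ε.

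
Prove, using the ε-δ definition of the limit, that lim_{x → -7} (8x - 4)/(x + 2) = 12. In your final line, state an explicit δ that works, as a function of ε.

Fix ε > 0. We want δ > 0 with 0 < |x + 7| < δ ⇒ |(8x - 4)/(x + 2) − 12| < ε.
Combining over a common denominator, (8x - 4)/(x + 2) − 12 = [(8x - 4)·(-5) − (-60)·(x + 2)] / [(-5)·(x + 2)] = 20(x + 7) / ((-5)(x + 2)).
So |(8x - 4)/(x + 2) − 12| = 20|x + 7| / (5·|x + 2|).
Require δ ≤ 5/2, so |x + 2| ≥ |-5| − |x + 7| > 5 − 5/2 = 5/2.
Hence |(8x - 4)/(x + 2) − 12| < 20|x + 7|/(5·(5/2)) = (8/5)|x + 7|, which is < ε once |x + 7| < (5/8)ε.
Take δ = min(5/2, (5/8)ε). Then 0 < |x + 7| < δ forces both bounds, so |(8x - 4)/(x + 2) − 12| < ε.

δ = min(5/2, (5/8)ε)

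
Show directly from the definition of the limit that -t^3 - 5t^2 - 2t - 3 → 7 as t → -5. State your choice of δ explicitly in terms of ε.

δ = min(1, ε/38)

Let ε > 0. We want δ > 0 such that 0 < |t + 5| < δ implies |(-t^3 - 5t^2 - 2t - 3) − 7| < ε.
(-t^3 - 5t^2 - 2t - 3) − 7 = -t^3 - 5t^2 - 2t - 10 = (t + 5)(-t^2 - 2).
So |(-t^3 - 5t^2 - 2t - 3) − 7| = |t + 5|·|-t^2 - 2|.
Require δ ≤ 1. Then |t + 5| < 1 gives |t| < 6, and by the triangle inequality |-t^2 - 2| ≤ 6^2 + 2 = 38.
Hence |(-t^3 - 5t^2 - 2t - 3) − 7| ≤ 38|t + 5| < ε provided |t + 5| < ε/38.
Choosing δ = min(1, ε/38) ensures both conditions, hence |(-t^3 - 5t^2 - 2t - 3) − 7| < ε.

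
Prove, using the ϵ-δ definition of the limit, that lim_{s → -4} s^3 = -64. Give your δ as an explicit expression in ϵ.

δ = min(2, ϵ/76)

Let ϵ > 0 be given. We seek δ > 0 with 0 < |s + 4| < δ ⇒ |s^3 + 64| < ϵ.
Factor: s^3 + 64 = (s + 4)(s^2 - 4s + 16), so |s^3 + 64| = |s + 4|·|s^2 - 4s + 16|.
Restrict δ ≤ 2. Then |s + 4| < 2 gives |s| < 6, so by the triangle inequality |s^2 - 4s + 16| ≤ 6^2 + 4·6 + 16 = 76.
Hence |s^3 + 64| ≤ 76|s + 4|, which is < ϵ once |s + 4| < ϵ/76.
Take δ = min(2, ϵ/76). If 0 < |s + 4| < δ then both bounds hold and |s^3 + 64| ≤ 76|s + 4| < 76·(ϵ/76) = ϵ.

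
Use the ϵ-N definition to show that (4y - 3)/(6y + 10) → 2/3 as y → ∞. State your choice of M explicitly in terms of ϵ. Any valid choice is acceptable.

Let ϵ > 0. We seek M > 0 such that y > M implies |(4y - 3)/(6y + 10) − (2/3)| < ϵ.
(4y - 3)/(6y + 10) − (2/3) = (6(4y - 3) − 4(6y + 10)) / (6(6y + 10)) = -58/(6(6y + 10)).
For y > 0 we have 6y + 10 > 6y, so |(4y - 3)/(6y + 10) − (2/3)| = 58/(6(6y + 10)) < 58/(6·6y) = (29/18)/y.
Thus |(4y - 3)/(6y + 10) − (2/3)| < ϵ whenever y > (29/18)/ϵ.
Take M = (29/18)/ϵ. If y > M then |(4y - 3)/(6y + 10) − (2/3)| < (29/18)/y < ϵ.

M = (29/18)/ϵ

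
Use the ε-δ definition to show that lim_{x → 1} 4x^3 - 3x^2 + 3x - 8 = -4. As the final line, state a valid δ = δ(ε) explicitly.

δ = min(1, ε/22)

Suppose ε > 0. We want δ > 0 such that 0 < |x − 1| < δ implies |(4x^3 - 3x^2 + 3x - 8) + 4| < ε.
(4x^3 - 3x^2 + 3x - 8) + 4 = 4x^3 - 3x^2 + 3x - 4 = (x − 1)(4x^2 + x + 4).
So |(4x^3 - 3x^2 + 3x - 8) + 4| = |x − 1|·|4x^2 + x + 4|.
Require δ ≤ 1. Then |x − 1| < 1 gives |x| < 2, and by the triangle inequality |4x^2 + x + 4| ≤ 4·2^2 + 2 + 4 = 22.
Hence |(4x^3 - 3x^2 + 3x - 8) + 4| ≤ 22|x − 1| < ε provided |x − 1| < ε/22.
Take δ = min(1, ε/22). Then 0 < |x − 1| < δ gives both |x − 1| < 1 and |x − 1| < ε/22, so |(4x^3 - 3x^2 + 3x - 8) + 4| < ε.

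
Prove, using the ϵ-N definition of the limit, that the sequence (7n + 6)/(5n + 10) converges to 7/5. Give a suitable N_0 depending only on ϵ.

N_0 = (8/5)/ϵ

Let ϵ > 0. For n ≥ 1, |(7n + 6)/(5n + 10) − (7/5)| = |-40|/(5(5n + 10)) = 40/(5(5n + 10)).
Since 5n + 10 ≥ 5n for n ≥ 1, this is ≤ 40/(5·5n) = (8/5)/n.
So |(7n + 6)/(5n + 10) − (7/5)| < ϵ whenever n > (8/5)/ϵ.
Take N_0 = (8/5)/ϵ. If n > N_0 then |(7n + 6)/(5n + 10) − (7/5)| ≤ (8/5)/n < ϵ.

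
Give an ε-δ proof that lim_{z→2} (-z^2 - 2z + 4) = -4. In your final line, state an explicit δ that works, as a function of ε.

Let ε > 0 be given. We want δ > 0 such that 0 < |z − 2| < δ implies |(-z^2 - 2z + 4) + 4| < ε.
(-z^2 - 2z + 4) + 4 = -z^2 - 2z + 8 = (z − 2)(-z - 4).
So |(-z^2 - 2z + 4) + 4| = |z − 2|·|-z - 4|.
Require δ ≤ 1. Then |z − 2| < 1 gives |z| < 3, and by the triangle inequality |-z - 4| ≤ 3 + 4 = 7.
Hence |(-z^2 - 2z + 4) + 4| ≤ 7|z − 2| < ε provided |z − 2| < ε/7.
Take δ = min(1, ε/7). Then 0 < |z − 2| < δ gives both |z − 2| < 1 and |z − 2| < ε/7, so |(-z^2 - 2z + 4) + 4| < ε.

δ = min(1, ε/7)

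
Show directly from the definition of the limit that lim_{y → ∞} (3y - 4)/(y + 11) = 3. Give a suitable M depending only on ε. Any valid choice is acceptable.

Fix ε > 0. We seek M > 0 such that y > M implies |(3y - 4)/(y + 11) − 3| < ε.
(3y - 4)/(y + 11) − 3 = ((3y - 4) − 3(y + 11)) / ((y + 11)) = -37/((y + 11)).
For y > 0 we have y + 11 > y, so |(3y - 4)/(y + 11) − 3| = 37/((y + 11)) < 37/(y) = 37/y.
Thus |(3y - 4)/(y + 11) − 3| < ε whenever y > 37/ε.
Take M = 37/ε. If y > M then |(3y - 4)/(y + 11) − 3| < 37/y < ε.

M = 37/ε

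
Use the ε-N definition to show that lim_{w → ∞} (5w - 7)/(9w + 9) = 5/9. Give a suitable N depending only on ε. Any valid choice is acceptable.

N = (4/3)/ε

Fix ε > 0. We seek N > 0 such that w > N implies |(5w - 7)/(9w + 9) − (5/9)| < ε.
(5w - 7)/(9w + 9) − (5/9) = (9(5w - 7) − 5(9w + 9)) / (9(9w + 9)) = -108/(9(9w + 9)).
For w > 0 we have 9w + 9 > 9w, so |(5w - 7)/(9w + 9) − (5/9)| = 108/(9(9w + 9)) < 108/(9·9w) = (4/3)/w.
Thus |(5w - 7)/(9w + 9) − (5/9)| < ε whenever w > (4/3)/ε.
Take N = (4/3)/ε. If w > N then |(5w - 7)/(9w + 9) − (5/9)| < (4/3)/w < ε.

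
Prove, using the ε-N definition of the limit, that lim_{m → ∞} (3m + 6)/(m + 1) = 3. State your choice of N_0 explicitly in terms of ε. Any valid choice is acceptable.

Suppose ε > 0. For m ≥ 1, |(3m + 6)/(m + 1) − 3| = |3|/((m + 1)) = 3/((m + 1)).
Since m + 1 ≥ m for m ≥ 1, this is ≤ 3/(m) = 3/m.
So |(3m + 6)/(m + 1) − 3| < ε whenever m > 3/ε.
Take N_0 = 3/ε. If m > N_0 then |(3m + 6)/(m + 1) − 3| ≤ 3/m < ε.

N_0 = 3/ε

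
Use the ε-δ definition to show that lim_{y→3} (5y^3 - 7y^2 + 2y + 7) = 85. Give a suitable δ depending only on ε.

δ = min(1, ε/138)

Let ε > 0 be given. We want δ > 0 such that 0 < |y − 3| < δ implies |(5y^3 - 7y^2 + 2y + 7) − 85| < ε.
(5y^3 - 7y^2 + 2y + 7) − 85 = 5y^3 - 7y^2 + 2y - 78 = (y − 3)(5y^2 + 8y + 26).
So |(5y^3 - 7y^2 + 2y + 7) − 85| = |y − 3|·|5y^2 + 8y + 26|.
Require δ ≤ 1. Then |y − 3| < 1 gives |y| < 4, and by the triangle inequality |5y^2 + 8y + 26| ≤ 5·4^2 + 8·4 + 26 = 138.
Hence |(5y^3 - 7y^2 + 2y + 7) − 85| ≤ 138|y − 3| < ε provided |y − 3| < ε/138.
Take δ = min(1, ε/138). Then 0 < |y − 3| < δ gives both |y − 3| < 1 and |y − 3| < ε/138, so |(5y^3 - 7y^2 + 2y + 7) − 85| < ε.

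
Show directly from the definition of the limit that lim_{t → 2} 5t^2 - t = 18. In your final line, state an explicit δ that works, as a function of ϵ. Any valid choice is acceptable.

δ = min(1, ϵ/24)

Fix ϵ > 0. We want δ > 0 such that 0 < |t − 2| < δ implies |(5t^2 - t) − 18| < ϵ.
(5t^2 - t) − 18 = 5t^2 - t - 18 = (t − 2)(5t + 9).
So |(5t^2 - t) − 18| = |t − 2|·|5t + 9|.
Assume first that |t − 2| < 1, so |t| < 3. Then |5t + 9| ≤ 5·3 + 9 = 24.
Hence |(5t^2 - t) − 18| ≤ 24|t − 2| < ϵ provided |t − 2| < ϵ/24.
Take δ = min(1, ϵ/24). Then 0 < |t − 2| < δ gives both |t − 2| < 1 and |t − 2| < ϵ/24, so |(5t^2 - t) − 18| < ϵ.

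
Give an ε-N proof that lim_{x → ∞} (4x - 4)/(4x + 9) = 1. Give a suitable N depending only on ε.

Suppose ε > 0. We seek N > 0 such that x > N implies |(4x - 4)/(4x + 9) − 1| < ε.
(4x - 4)/(4x + 9) − 1 = (4(4x - 4) − 4(4x + 9)) / (4(4x + 9)) = -52/(4(4x + 9)).
For x > 0 we have 4x + 9 > 4x, so |(4x - 4)/(4x + 9) − 1| = 52/(4(4x + 9)) < 52/(4·4x) = (13/4)/x.
Thus |(4x - 4)/(4x + 9) − 1| < ε whenever x > (13/4)/ε.
Take N = (13/4)/ε. If x > N then |(4x - 4)/(4x + 9) − 1| < (13/4)/x < ε.

N = (13/4)/ε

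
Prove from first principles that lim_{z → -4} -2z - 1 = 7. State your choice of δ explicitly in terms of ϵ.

δ = ϵ/2

Suppose ϵ > 0. We need δ > 0 so that 0 < |z + 4| < δ implies |(-2z - 1) − 7| < ϵ.
Since (-2z - 1) − 7 = -2(z + 4), we have |(-2z - 1) − 7| = 2|z + 4|.
So 2|z + 4| < ϵ exactly when |z + 4| < ϵ/2.
Take δ = ϵ/2. If 0 < |z + 4| < δ then |(-2z - 1) − 7| = 2|z + 4| < 2·(ϵ/2) = ϵ.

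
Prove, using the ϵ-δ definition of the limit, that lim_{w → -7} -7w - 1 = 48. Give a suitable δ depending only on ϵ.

Let ϵ > 0 be given. We need δ > 0 so that 0 < |w + 7| < δ implies |(-7w - 1) − 48| < ϵ.
Since (-7w - 1) − 48 = -7(w + 7), we have |(-7w - 1) − 48| = 7|w + 7|.
So 7|w + 7| < ϵ exactly when |w + 7| < ϵ/7.
Choosing δ = ϵ/7 gives |(-7w - 1) − 48| = 7|w + 7| < ϵ whenever |w + 7| < δ.

δ = ϵ/7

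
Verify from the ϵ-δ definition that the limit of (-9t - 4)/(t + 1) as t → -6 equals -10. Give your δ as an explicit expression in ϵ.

δ = min(5/2, (5/2)ϵ)

Let ϵ > 0. We want δ > 0 with 0 < |t + 6| < δ ⇒ |(-9t - 4)/(t + 1) + 10| < ϵ.
Combining over a common denominator, (-9t - 4)/(t + 1) + 10 = [(-9t - 4)·(-5) − 50·(t + 1)] / [(-5)·(t + 1)] = -5(t + 6) / ((-5)(t + 1)).
So |(-9t - 4)/(t + 1) + 10| = 5|t + 6| / (5·|t + 1|).
Restrict δ ≤ 5/2. Then |t + 6| < 5/2 gives |t + 1| = |(t + 6) + (-5)| ≥ 5 − 5/2 = 5/2.
Hence |(-9t - 4)/(t + 1) + 10| < 5|t + 6|/(5·(5/2)) = (2/5)|t + 6|, which is < ϵ once |t + 6| < (5/2)ϵ.
Take δ = min(5/2, (5/2)ϵ). Then 0 < |t + 6| < δ forces both bounds, so |(-9t - 4)/(t + 1) + 10| < ϵ.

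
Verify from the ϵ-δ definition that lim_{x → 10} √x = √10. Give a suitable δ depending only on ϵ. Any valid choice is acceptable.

Let ϵ > 0. We want δ > 0 such that 0 < |x − 10| < δ implies |√x − √10| < ϵ.
Multiplying by the conjugate, |√x − √10| = |x − 10|/(√x + √10).
Restrict δ ≤ 10 so that |x − 10| < 10 forces x > 0, and then √x + √10 > √10.
Hence |√x − √10| < |x − 10|/√10, which is < ϵ once |x − 10| < √10·ϵ.
Take δ = min(10, √10·ϵ). If 0 < |x − 10| < δ then x > 0 and |√x − √10| < |x − 10|/√10 < ϵ.

δ = min(10, √10·ϵ)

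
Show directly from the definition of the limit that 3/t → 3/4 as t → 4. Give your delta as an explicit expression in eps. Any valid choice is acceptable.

Suppose eps > 0. We seek delta > 0 such that 0 < |t − 4| < delta implies |3/t − (3/4)| < eps.
|3/t − (3/4)| = 3·|4 − t|/(4·|t|) = 3|t − 4|/(4|t|).
Require delta ≤ 2 so that |t| > 4 − 2 = 2, hence 4|t| > 8.
Then |3/t − (3/4)| < 3|t − 4|/8, which is < eps when |t − 4| < (8/3)eps.
Take delta = min(2, (8/3)eps). Then 0 < |t − 4| < delta gives both |t − 4| < 2 and |t − 4| < (8/3)eps, so |3/t − (3/4)| < eps.

delta = min(2, (8/3)eps)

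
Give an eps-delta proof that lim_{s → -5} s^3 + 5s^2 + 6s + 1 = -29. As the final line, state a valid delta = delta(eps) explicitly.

Suppose eps > 0. We want delta > 0 such that 0 < |s + 5| < delta implies |(s^3 + 5s^2 + 6s + 1) + 29| < eps.
(s^3 + 5s^2 + 6s + 1) + 29 = s^3 + 5s^2 + 6s + 30 = (s + 5)(s^2 + 6).
So |(s^3 + 5s^2 + 6s + 1) + 29| = |s + 5|·|s^2 + 6|.
Require delta ≤ 2. Then |s + 5| < 2 gives |s| < 7, and by the triangle inequality |s^2 + 6| ≤ 7^2 + 6 = 55.
Hence |(s^3 + 5s^2 + 6s + 1) + 29| ≤ 55|s + 5| < eps provided |s + 5| < eps/55.
Choosing delta = min(2, eps/55) ensures both conditions, hence |(s^3 + 5s^2 + 6s + 1) + 29| < eps.

delta = min(2, eps/55)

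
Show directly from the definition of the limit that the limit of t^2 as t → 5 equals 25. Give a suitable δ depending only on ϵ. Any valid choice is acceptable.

δ = min(2, ϵ/12)

Fix ϵ > 0. We seek δ > 0 with 0 < |t − 5| < δ ⇒ |t^2 − 25| < ϵ.
Factor: t^2 − 25 = (t − 5)(t + 5), so |t^2 − 25| = |t − 5|·|t + 5|.
Restrict δ ≤ 2. Then |t − 5| < 2 gives |t| < 7, so by the triangle inequality |t + 5| ≤ 7 + 5 = 12.
Hence |t^2 − 25| ≤ 12|t − 5|, which is < ϵ once |t − 5| < ϵ/12.
Take δ = min(2, ϵ/12). If 0 < |t − 5| < δ then both bounds hold and |t^2 − 25| ≤ 12|t − 5| < 12·(ϵ/12) = ϵ.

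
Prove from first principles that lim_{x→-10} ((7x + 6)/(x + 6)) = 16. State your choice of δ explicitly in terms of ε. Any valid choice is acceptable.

δ = min(2, (2/9)ε)

Let ε > 0. We want δ > 0 with 0 < |x + 10| < δ ⇒ |(7x + 6)/(x + 6) − 16| < ε.
Combining over a common denominator, (7x + 6)/(x + 6) − 16 = [(7x + 6)·(-4) − (-64)·(x + 6)] / [(-4)·(x + 6)] = 36(x + 10) / ((-4)(x + 6)).
So |(7x + 6)/(x + 6) − 16| = 36|x + 10| / (4·|x + 6|).
Require δ ≤ 2, so |x + 6| ≥ |-4| − |x + 10| > 4 − 2 = 2.
Hence |(7x + 6)/(x + 6) − 16| < 36|x + 10|/(4·2) = (9/2)|x + 10|, which is < ε once |x + 10| < (2/9)ε.
Take δ = min(2, (2/9)ε). Then 0 < |x + 10| < δ forces both bounds, so |(7x + 6)/(x + 6) − 16| < ε.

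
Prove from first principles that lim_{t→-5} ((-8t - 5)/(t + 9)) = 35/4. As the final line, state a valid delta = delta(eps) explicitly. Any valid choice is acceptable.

Let eps > 0. We want delta > 0 with 0 < |t + 5| < delta ⇒ |(-8t - 5)/(t + 9) − (35/4)| < eps.
Combining over a common denominator, (-8t - 5)/(t + 9) − (35/4) = [(-8t - 5)·4 − 35·(t + 9)] / [4·(t + 9)] = -67(t + 5) / (4(t + 9)).
So |(-8t - 5)/(t + 9) − (35/4)| = 67|t + 5| / (4·|t + 9|).
Require delta ≤ 2, so |t + 9| ≥ |4| − |t + 5| > 4 − 2 = 2.
Hence |(-8t - 5)/(t + 9) − (35/4)| < 67|t + 5|/(4·2) = (67/8)|t + 5|, which is < eps once |t + 5| < (8/67)eps.
Take delta = min(2, (8/67)eps). Then 0 < |t + 5| < delta forces both bounds, so |(-8t - 5)/(t + 9) − (35/4)| < eps.

delta = min(2, (8/67)eps)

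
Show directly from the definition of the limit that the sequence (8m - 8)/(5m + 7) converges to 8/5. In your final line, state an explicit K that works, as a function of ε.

Suppose ε > 0. For m ≥ 1, |(8m - 8)/(5m + 7) − (8/5)| = |-96|/(5(5m + 7)) = 96/(5(5m + 7)).
Since 5m + 7 ≥ 5m for m ≥ 1, this is ≤ 96/(5·5m) = (96/25)/m.
So |(8m - 8)/(5m + 7) − (8/5)| < ε whenever m > (96/25)/ε.
Take K = (96/25)/ε. If m > K then |(8m - 8)/(5m + 7) − (8/5)| ≤ (96/25)/m < ε.

K = (96/25)/ε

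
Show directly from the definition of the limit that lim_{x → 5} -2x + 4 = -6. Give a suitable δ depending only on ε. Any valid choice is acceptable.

δ = ε/2

Let ε > 0 be given. We need δ > 0 so that 0 < |x − 5| < δ implies |(-2x + 4) + 6| < ε.
|(-2x + 4) + 6| = |-2x + 10| = 2|x − 5|.
So 2|x − 5| < ε exactly when |x − 5| < ε/2.
Choosing δ = ε/2 gives |(-2x + 4) + 6| = 2|x − 5| < ε whenever |x − 5| < δ.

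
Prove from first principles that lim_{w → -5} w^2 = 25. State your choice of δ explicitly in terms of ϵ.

δ = min(1, ϵ/11)

Let ϵ > 0 be given. We seek δ > 0 with 0 < |w + 5| < δ ⇒ |w^2 − 25| < ϵ.
Factor: w^2 − 25 = (w + 5)(w - 5), so |w^2 − 25| = |w + 5|·|w - 5|.
Restrict δ ≤ 1. Then |w + 5| < 1 gives |w| < 6, so by the triangle inequality |w - 5| ≤ 6 + 5 = 11.
Hence |w^2 − 25| ≤ 11|w + 5|, which is < ϵ once |w + 5| < ϵ/11.
Take δ = min(1, ϵ/11). If 0 < |w + 5| < δ then both bounds hold and |w^2 − 25| ≤ 11|w + 5| < 11·(ϵ/11) = ϵ.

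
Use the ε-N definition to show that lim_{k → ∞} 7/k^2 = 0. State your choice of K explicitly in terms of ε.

Fix ε > 0. For k ≥ 1, |7/k^2 − 0| = 7/k^2.
7/k^2 < ε ⇔ k^2 > 7/ε ⇔ k > (7/ε)^{1/2}.
Take K = (7/ε)^{1/2}. Then k > K implies 7/k^2 < ε.

K = (7/ε)^{1/2}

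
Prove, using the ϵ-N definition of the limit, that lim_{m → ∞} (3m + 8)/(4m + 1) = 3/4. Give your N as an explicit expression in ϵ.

Suppose ϵ > 0. For m ≥ 1, |(3m + 8)/(4m + 1) − (3/4)| = |29|/(4(4m + 1)) = 29/(4(4m + 1)).
Since 4m + 1 ≥ 4m for m ≥ 1, this is ≤ 29/(4·4m) = (29/16)/m.
So |(3m + 8)/(4m + 1) − (3/4)| < ϵ whenever m > (29/16)/ϵ.
Take N = (29/16)/ϵ. If m > N then |(3m + 8)/(4m + 1) − (3/4)| ≤ (29/16)/m < ϵ.

N = (29/16)/ϵ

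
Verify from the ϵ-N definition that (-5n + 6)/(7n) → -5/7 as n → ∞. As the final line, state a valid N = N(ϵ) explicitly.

N = (6/7)/ϵ

Suppose ϵ > 0. For n ≥ 1, |(-5n + 6)/(7n) + 5/7| = |42|/(7(7n)) = 42/(7(7n)).
Since 7n ≥ 7n for n ≥ 1, this is ≤ 42/(7·7n) = (6/7)/n.
So |(-5n + 6)/(7n) + 5/7| < ϵ whenever n > (6/7)/ϵ.
Take N = (6/7)/ϵ. If n > N then |(-5n + 6)/(7n) + 5/7| ≤ (6/7)/n < ϵ.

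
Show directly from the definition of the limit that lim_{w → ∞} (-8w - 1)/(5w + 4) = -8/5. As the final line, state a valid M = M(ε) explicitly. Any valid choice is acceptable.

Let ε > 0. We seek M > 0 such that w > M implies |(-8w - 1)/(5w + 4) + 8/5| < ε.
(-8w - 1)/(5w + 4) + 8/5 = (5(-8w - 1) − (-8)(5w + 4)) / (5(5w + 4)) = 27/(5(5w + 4)).
For w > 0 we have 5w + 4 > 5w, so |(-8w - 1)/(5w + 4) + 8/5| = 27/(5(5w + 4)) < 27/(5·5w) = (27/25)/w.
Thus |(-8w - 1)/(5w + 4) + 8/5| < ε whenever w > (27/25)/ε.
Take M = (27/25)/ε. If w > M then |(-8w - 1)/(5w + 4) + 8/5| < (27/25)/w < ε.

M = (27/25)/ε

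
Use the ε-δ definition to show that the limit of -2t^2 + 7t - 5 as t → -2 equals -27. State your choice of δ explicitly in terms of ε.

δ = min(1, ε/17)

Suppose ε > 0. We want δ > 0 such that 0 < |t + 2| < δ implies |(-2t^2 + 7t - 5) + 27| < ε.
(-2t^2 + 7t - 5) + 27 = -2t^2 + 7t + 22 = (t + 2)(-2t + 11).
So |(-2t^2 + 7t - 5) + 27| = |t + 2|·|-2t + 11|.
Require δ ≤ 1. Then |t + 2| < 1 gives |t| < 3, and by the triangle inequality |-2t + 11| ≤ 2·3 + 11 = 17.
Hence |(-2t^2 + 7t - 5) + 27| ≤ 17|t + 2| < ε provided |t + 2| < ε/17.
Take δ = min(1, ε/17). Then 0 < |t + 2| < δ gives both |t + 2| < 1 and |t + 2| < ε/17, so |(-2t^2 + 7t - 5) + 27| < ε.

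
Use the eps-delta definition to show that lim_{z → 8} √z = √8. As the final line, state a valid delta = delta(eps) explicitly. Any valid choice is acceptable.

delta = min(8, √8·eps)

Suppose eps > 0. We want delta > 0 such that 0 < |z − 8| < delta implies |√z − √8| < eps.
Multiplying by the conjugate, |√z − √8| = |z − 8|/(√z + √8).
Restrict delta ≤ 8 so that |z − 8| < 8 forces z > 0, and then √z + √8 > √8.
Hence |√z − √8| < |z − 8|/√8, which is < eps once |z − 8| < √8·eps.
Take delta = min(8, √8·eps). If 0 < |z − 8| < delta then z > 0 and |√z − √8| < |z − 8|/√8 < eps.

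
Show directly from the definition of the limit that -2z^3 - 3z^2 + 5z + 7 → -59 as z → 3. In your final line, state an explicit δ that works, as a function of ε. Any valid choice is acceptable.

Let ε > 0. We want δ > 0 such that 0 < |z − 3| < δ implies |(-2z^3 - 3z^2 + 5z + 7) + 59| < ε.
(-2z^3 - 3z^2 + 5z + 7) + 59 = -2z^3 - 3z^2 + 5z + 66 = (z − 3)(-2z^2 - 9z - 22).
So |(-2z^3 - 3z^2 + 5z + 7) + 59| = |z − 3|·|-2z^2 - 9z - 22|.
Require δ ≤ 1. Then |z − 3| < 1 gives |z| < 4, and by the triangle inequality |-2z^2 - 9z - 22| ≤ 2·4^2 + 9·4 + 22 = 90.
Hence |(-2z^3 - 3z^2 + 5z + 7) + 59| ≤ 90|z − 3| < ε provided |z − 3| < ε/90.
Choosing δ = min(1, ε/90) ensures both conditions, hence |(-2z^3 - 3z^2 + 5z + 7) + 59| < ε.

δ = min(1, ε/90)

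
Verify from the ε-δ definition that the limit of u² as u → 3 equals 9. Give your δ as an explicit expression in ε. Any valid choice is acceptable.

Let ε > 0. We seek δ > 0 with 0 < |u − 3| < δ ⇒ |u² − 9| < ε.
Factor: u² − 9 = (u − 3)(u + 3), so |u² − 9| = |u − 3|·|u + 3|.
Impose δ ≤ 2 so that |u| < 5; then |u + 3| ≤ 8.
Hence |u² − 9| ≤ 8|u − 3|, which is < ε once |u − 3| < ε/8.
Take δ = min(2, ε/8). If 0 < |u − 3| < δ then both bounds hold and |u² − 9| ≤ 8|u − 3| < 8·(ε/8) = ε.

δ = min(2, ε/8)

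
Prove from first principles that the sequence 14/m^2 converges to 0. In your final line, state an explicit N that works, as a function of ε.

Fix ε > 0. For m ≥ 1, |14/m^2 − 0| = 14/m^2.
14/m^2 < ε ⇔ m^2 > 14/ε ⇔ m > (14/ε)^{1/2}.
Take N = (14/ε)^{1/2}. Then m > N implies 14/m^2 < ε.

N = (14/ε)^{1/2}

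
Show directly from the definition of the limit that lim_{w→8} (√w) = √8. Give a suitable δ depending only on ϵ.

δ = min(8, √8·ϵ)

Fix ϵ > 0. We want δ > 0 such that 0 < |w − 8| < δ implies |√w − √8| < ϵ.
Rationalise: √w − √8 = (w − 8)/(√w + √8), so |√w − √8| = |w − 8|/(√w + √8).
Restrict δ ≤ 8 so that |w − 8| < 8 forces w > 0, and then √w + √8 > √8.
Hence |√w − √8| < |w − 8|/√8, which is < ϵ once |w − 8| < √8·ϵ.
Take δ = min(8, √8·ϵ). If 0 < |w − 8| < δ then w > 0 and |√w − √8| < |w − 8|/√8 < ϵ.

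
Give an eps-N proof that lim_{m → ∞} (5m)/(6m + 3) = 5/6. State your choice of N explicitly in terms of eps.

N = (5/12)/eps

Fix eps > 0. For m ≥ 1, |(5m)/(6m + 3) − (5/6)| = |-15|/(6(6m + 3)) = 15/(6(6m + 3)).
Since 6m + 3 ≥ 6m for m ≥ 1, this is ≤ 15/(6·6m) = (5/12)/m.
So |(5m)/(6m + 3) − (5/6)| < eps whenever m > (5/12)/eps.
Take N = (5/12)/eps. If m > N then |(5m)/(6m + 3) − (5/6)| ≤ (5/12)/m < eps.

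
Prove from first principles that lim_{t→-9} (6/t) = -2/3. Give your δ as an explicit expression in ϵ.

Let ϵ > 0 be given. We seek δ > 0 such that 0 < |t + 9| < δ implies |6/t + 2/3| < ϵ.
|6/t + 2/3| = 6·|-9 − t|/(9·|t|) = 6|t + 9|/(9|t|).
Require δ ≤ 9/2 so that |t| > 9 − 9/2 = 9/2, hence 9|t| > 81/2.
Then |6/t + 2/3| < 6|t + 9|/(81/2), which is < ϵ when |t + 9| < (27/4)ϵ.
Take δ = min(9/2, (27/4)ϵ). Then 0 < |t + 9| < δ gives both |t + 9| < 9/2 and |t + 9| < (27/4)ϵ, so |6/t + 2/3| < ϵ.

δ = min(9/2, (27/4)ϵ)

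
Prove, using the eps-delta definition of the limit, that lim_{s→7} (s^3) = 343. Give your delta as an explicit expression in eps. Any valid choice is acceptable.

delta = min(1, eps/169)

Let eps > 0 be given. We seek delta > 0 with 0 < |s − 7| < delta ⇒ |s^3 − 343| < eps.
Factor: s^3 − 343 = (s − 7)(s^2 + 7s + 49), so |s^3 − 343| = |s − 7|·|s^2 + 7s + 49|.
Impose delta ≤ 1 so that |s| < 8; then |s^2 + 7s + 49| ≤ 169.
Hence |s^3 − 343| ≤ 169|s − 7|, which is < eps once |s − 7| < eps/169.
Take delta = min(1, eps/169). If 0 < |s − 7| < delta then both bounds hold and |s^3 − 343| ≤ 169|s − 7| < 169·(eps/169) = eps.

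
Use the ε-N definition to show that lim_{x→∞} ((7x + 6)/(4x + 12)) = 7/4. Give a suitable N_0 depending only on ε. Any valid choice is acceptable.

Suppose ε > 0. We seek N_0 > 0 such that x > N_0 implies |(7x + 6)/(4x + 12) − (7/4)| < ε.
(7x + 6)/(4x + 12) − (7/4) = (4(7x + 6) − 7(4x + 12)) / (4(4x + 12)) = -60/(4(4x + 12)).
For x > 0 we have 4x + 12 > 4x, so |(7x + 6)/(4x + 12) − (7/4)| = 60/(4(4x + 12)) < 60/(4·4x) = (15/4)/x.
Thus |(7x + 6)/(4x + 12) − (7/4)| < ε whenever x > (15/4)/ε.
Take N_0 = (15/4)/ε. If x > N_0 then |(7x + 6)/(4x + 12) − (7/4)| < (15/4)/x < ε.

N_0 = (15/4)/ε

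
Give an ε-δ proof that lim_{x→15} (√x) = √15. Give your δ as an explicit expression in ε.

δ = min(15, √15·ε)

Fix ε > 0. We want δ > 0 such that 0 < |x − 15| < δ implies |√x − √15| < ε.
Rationalise: √x − √15 = (x − 15)/(√x + √15), so |√x − √15| = |x − 15|/(√x + √15).
Restrict δ ≤ 15 so that |x − 15| < 15 forces x > 0, and then √x + √15 > √15.
Hence |√x − √15| < |x − 15|/√15, which is < ε once |x − 15| < √15·ε.
Take δ = min(15, √15·ε). If 0 < |x − 15| < δ then x > 0 and |√x − √15| < |x − 15|/√15 < ε.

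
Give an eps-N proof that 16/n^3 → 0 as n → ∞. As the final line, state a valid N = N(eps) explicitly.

N = (16/eps)^{1/3}

Let eps > 0 be given. For n ≥ 1, |16/n^3 − 0| = 16/n^3.
16/n^3 < eps ⇔ n^3 > 16/eps ⇔ n > (16/eps)^{1/3}.
Take N = (16/eps)^{1/3}. Then n > N implies 16/n^3 < eps.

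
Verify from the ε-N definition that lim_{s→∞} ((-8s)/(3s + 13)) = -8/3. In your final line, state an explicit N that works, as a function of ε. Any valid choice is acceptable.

Fix ε > 0. We seek N > 0 such that s > N implies |(-8s)/(3s + 13) + 8/3| < ε.
(-8s)/(3s + 13) + 8/3 = (3(-8s) − (-8)(3s + 13)) / (3(3s + 13)) = 104/(3(3s + 13)).
For s > 0 we have 3s + 13 > 3s, so |(-8s)/(3s + 13) + 8/3| = 104/(3(3s + 13)) < 104/(3·3s) = (104/9)/s.
Thus |(-8s)/(3s + 13) + 8/3| < ε whenever s > (104/9)/ε.
Take N = (104/9)/ε. If s > N then |(-8s)/(3s + 13) + 8/3| < (104/9)/s < ε.

N = (104/9)/ε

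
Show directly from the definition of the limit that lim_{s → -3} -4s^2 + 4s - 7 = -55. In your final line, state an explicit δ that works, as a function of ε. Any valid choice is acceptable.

Let ε > 0. We want δ > 0 such that 0 < |s + 3| < δ implies |(-4s^2 + 4s - 7) + 55| < ε.
(-4s^2 + 4s - 7) + 55 = -4s^2 + 4s + 48 = (s + 3)(-4s + 16).
So |(-4s^2 + 4s - 7) + 55| = |s + 3|·|-4s + 16|.
Assume first that |s + 3| < 2, so |s| < 5. Then |-4s + 16| ≤ 4·5 + 16 = 36.
Hence |(-4s^2 + 4s - 7) + 55| ≤ 36|s + 3| < ε provided |s + 3| < ε/36.
Take δ = min(2, ε/36). Then 0 < |s + 3| < δ gives both |s + 3| < 2 and |s + 3| < ε/36, so |(-4s^2 + 4s - 7) + 55| < ε.

δ = min(2, ε/36)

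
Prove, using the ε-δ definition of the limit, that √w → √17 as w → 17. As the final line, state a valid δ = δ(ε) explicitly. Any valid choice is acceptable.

Fix ε > 0. We want δ > 0 such that 0 < |w − 17| < δ implies |√w − √17| < ε.
Multiplying by the conjugate, |√w − √17| = |w − 17|/(√w + √17).
Restrict δ ≤ 17 so that |w − 17| < 17 forces w > 0, and then √w + √17 > √17.
Hence |√w − √17| < |w − 17|/√17, which is < ε once |w − 17| < √17·ε.
Take δ = min(17, √17·ε). If 0 < |w − 17| < δ then w > 0 and |√w − √17| < |w − 17|/√17 < ε.

δ = min(17, √17·ε)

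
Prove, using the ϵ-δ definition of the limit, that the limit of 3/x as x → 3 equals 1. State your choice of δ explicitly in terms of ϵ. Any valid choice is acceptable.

δ = min(3/2, (3/2)ϵ)

Let ϵ > 0 be given. We seek δ > 0 such that 0 < |x − 3| < δ implies |3/x − 1| < ϵ.
|3/x − 1| = 3·|3 − x|/(3·|x|) = 3|x − 3|/(3|x|).
Require δ ≤ 3/2 so that |x| > 3 − 3/2 = 3/2, hence 3|x| > 9/2.
Then |3/x − 1| < 3|x − 3|/(9/2), which is < ϵ when |x − 3| < (3/2)ϵ.
Take δ = min(3/2, (3/2)ϵ). Then 0 < |x − 3| < δ gives both |x − 3| < 3/2 and |x − 3| < (3/2)ϵ, so |3/x − 1| < ϵ.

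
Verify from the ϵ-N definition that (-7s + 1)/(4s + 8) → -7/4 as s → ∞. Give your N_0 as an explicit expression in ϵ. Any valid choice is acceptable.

Fix ϵ > 0. We seek N_0 > 0 such that s > N_0 implies |(-7s + 1)/(4s + 8) + 7/4| < ϵ.
(-7s + 1)/(4s + 8) + 7/4 = (4(-7s + 1) − (-7)(4s + 8)) / (4(4s + 8)) = 60/(4(4s + 8)).
For s > 0 we have 4s + 8 > 4s, so |(-7s + 1)/(4s + 8) + 7/4| = 60/(4(4s + 8)) < 60/(4·4s) = (15/4)/s.
Thus |(-7s + 1)/(4s + 8) + 7/4| < ϵ whenever s > (15/4)/ϵ.
Take N_0 = (15/4)/ϵ. If s > N_0 then |(-7s + 1)/(4s + 8) + 7/4| < (15/4)/s < ϵ.

N_0 = (15/4)/ϵ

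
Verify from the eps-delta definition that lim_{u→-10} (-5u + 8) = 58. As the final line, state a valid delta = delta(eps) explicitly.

Fix eps > 0. We need delta > 0 so that 0 < |u + 10| < delta implies |(-5u + 8) − 58| < eps.
Since (-5u + 8) − 58 = -5(u + 10), we have |(-5u + 8) − 58| = 5|u + 10|.
Thus it suffices that |u + 10| < eps/5.
Choosing delta = eps/5 gives |(-5u + 8) − 58| = 5|u + 10| < eps whenever |u + 10| < delta.

delta = eps/5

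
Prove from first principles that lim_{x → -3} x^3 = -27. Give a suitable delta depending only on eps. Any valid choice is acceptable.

delta = min(1, eps/37)

Let eps > 0. We seek delta > 0 with 0 < |x + 3| < delta ⇒ |x^3 + 27| < eps.
Factor: x^3 + 27 = (x + 3)(x^2 - 3x + 9), so |x^3 + 27| = |x + 3|·|x^2 - 3x + 9|.
Restrict delta ≤ 1. Then |x + 3| < 1 gives |x| < 4, so by the triangle inequality |x^2 - 3x + 9| ≤ 4^2 + 3·4 + 9 = 37.
Hence |x^3 + 27| ≤ 37|x + 3|, which is < eps once |x + 3| < eps/37.
Take delta = min(1, eps/37). If 0 < |x + 3| < delta then both bounds hold and |x^3 + 27| ≤ 37|x + 3| < 37·(eps/37) = eps.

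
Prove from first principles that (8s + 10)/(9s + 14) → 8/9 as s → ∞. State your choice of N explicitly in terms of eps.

N = (22/81)/eps

Fix eps > 0. We seek N > 0 such that s > N implies |(8s + 10)/(9s + 14) − (8/9)| < eps.
(8s + 10)/(9s + 14) − (8/9) = (9(8s + 10) − 8(9s + 14)) / (9(9s + 14)) = -22/(9(9s + 14)).
For s > 0 we have 9s + 14 > 9s, so |(8s + 10)/(9s + 14) − (8/9)| = 22/(9(9s + 14)) < 22/(9·9s) = (22/81)/s.
Thus |(8s + 10)/(9s + 14) − (8/9)| < eps whenever s > (22/81)/eps.
Take N = (22/81)/eps. If s > N then |(8s + 10)/(9s + 14) − (8/9)| < (22/81)/s < eps.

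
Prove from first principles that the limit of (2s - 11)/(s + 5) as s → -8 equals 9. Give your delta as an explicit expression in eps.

Let eps > 0 be given. We want delta > 0 with 0 < |s + 8| < delta ⇒ |(2s - 11)/(s + 5) − 9| < eps.
Combining over a common denominator, (2s - 11)/(s + 5) − 9 = [(2s - 11)·(-3) − (-27)·(s + 5)] / [(-3)·(s + 5)] = 21(s + 8) / ((-3)(s + 5)).
So |(2s - 11)/(s + 5) − 9| = 21|s + 8| / (3·|s + 5|).
Restrict delta ≤ 3/2. Then |s + 8| < 3/2 gives |s + 5| = |(s + 8) + (-3)| ≥ 3 − 3/2 = 3/2.
Hence |(2s - 11)/(s + 5) − 9| < 21|s + 8|/(3·(3/2)) = (14/3)|s + 8|, which is < eps once |s + 8| < (3/14)eps.
Take delta = min(3/2, (3/14)eps). Then 0 < |s + 8| < delta forces both bounds, so |(2s - 11)/(s + 5) − 9| < eps.

delta = min(3/2, (3/14)eps)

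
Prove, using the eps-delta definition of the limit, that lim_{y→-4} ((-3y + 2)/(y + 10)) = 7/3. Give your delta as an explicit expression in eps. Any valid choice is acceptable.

Suppose eps > 0. We want delta > 0 with 0 < |y + 4| < delta ⇒ |(-3y + 2)/(y + 10) − (7/3)| < eps.
Combining over a common denominator, (-3y + 2)/(y + 10) − (7/3) = [(-3y + 2)·6 − 14·(y + 10)] / [6·(y + 10)] = -32(y + 4) / (6(y + 10)).
So |(-3y + 2)/(y + 10) − (7/3)| = 32|y + 4| / (6·|y + 10|).
Restrict delta ≤ 3. Then |y + 4| < 3 gives |y + 10| = |(y + 4) + 6| ≥ 6 − 3 = 3.
Hence |(-3y + 2)/(y + 10) − (7/3)| < 32|y + 4|/(6·3) = (16/9)|y + 4|, which is < eps once |y + 4| < (9/16)eps.
Take delta = min(3, (9/16)eps). Then 0 < |y + 4| < delta forces both bounds, so |(-3y + 2)/(y + 10) − (7/3)| < eps.

delta = min(3, (9/16)eps)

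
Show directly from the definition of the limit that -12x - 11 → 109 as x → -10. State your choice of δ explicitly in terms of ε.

Suppose ε > 0. We need δ > 0 so that 0 < |x + 10| < δ implies |(-12x - 11) − 109| < ε.
Since (-12x - 11) − 109 = -12(x + 10), we have |(-12x - 11) − 109| = 12|x + 10|.
Thus it suffices that |x + 10| < ε/12.
Take δ = ε/12. If 0 < |x + 10| < δ then |(-12x - 11) − 109| = 12|x + 10| < 12·(ε/12) = ε.

δ = ε/12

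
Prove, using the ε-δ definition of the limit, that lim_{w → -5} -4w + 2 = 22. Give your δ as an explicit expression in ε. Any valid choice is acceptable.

Let ε > 0 be given. We need δ > 0 so that 0 < |w + 5| < δ implies |(-4w + 2) − 22| < ε.
|(-4w + 2) − 22| = |-4w - 20| = 4|w + 5|.
So 4|w + 5| < ε exactly when |w + 5| < ε/4.
Take δ = ε/4. If 0 < |w + 5| < δ then |(-4w + 2) − 22| = 4|w + 5| < 4·(ε/4) = ε.

δ = ε/4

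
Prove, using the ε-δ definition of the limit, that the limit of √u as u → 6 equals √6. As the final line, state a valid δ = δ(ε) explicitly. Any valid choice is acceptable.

δ = min(6, √6·ε)

Let ε > 0. We want δ > 0 such that 0 < |u − 6| < δ implies |√u − √6| < ε.
Multiplying by the conjugate, |√u − √6| = |u − 6|/(√u + √6).
Restrict δ ≤ 6 so that |u − 6| < 6 forces u > 0, and then √u + √6 > √6.
Hence |√u − √6| < |u − 6|/√6, which is < ε once |u − 6| < √6·ε.
Take δ = min(6, √6·ε). If 0 < |u − 6| < δ then u > 0 and |√u − √6| < |u − 6|/√6 < ε.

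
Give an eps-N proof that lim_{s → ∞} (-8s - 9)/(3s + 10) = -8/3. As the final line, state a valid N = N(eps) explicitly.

N = (53/9)/eps

Fix eps > 0. We seek N > 0 such that s > N implies |(-8s - 9)/(3s + 10) + 8/3| < eps.
(-8s - 9)/(3s + 10) + 8/3 = (3(-8s - 9) − (-8)(3s + 10)) / (3(3s + 10)) = 53/(3(3s + 10)).
For s > 0 we have 3s + 10 > 3s, so |(-8s - 9)/(3s + 10) + 8/3| = 53/(3(3s + 10)) < 53/(3·3s) = (53/9)/s.
Thus |(-8s - 9)/(3s + 10) + 8/3| < eps whenever s > (53/9)/eps.
Take N = (53/9)/eps. If s > N then |(-8s - 9)/(3s + 10) + 8/3| < (53/9)/s < eps.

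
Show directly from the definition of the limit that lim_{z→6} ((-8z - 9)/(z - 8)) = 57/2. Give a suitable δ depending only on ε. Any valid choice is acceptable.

Suppose ε > 0. We want δ > 0 with 0 < |z − 6| < δ ⇒ |(-8z - 9)/(z - 8) − (57/2)| < ε.
Combining over a common denominator, (-8z - 9)/(z - 8) − (57/2) = [(-8z - 9)·(-2) − (-57)·(z - 8)] / [(-2)·(z - 8)] = 73(z − 6) / ((-2)(z - 8)).
So |(-8z - 9)/(z - 8) − (57/2)| = 73|z − 6| / (2·|z − 8|).
Restrict δ ≤ 1. Then |z − 6| < 1 gives |z − 8| = |(z − 6) + (-2)| ≥ 2 − 1 = 1.
Hence |(-8z - 9)/(z - 8) − (57/2)| < 73|z − 6|/(2·1) = (73/2)|z − 6|, which is < ε once |z − 6| < (2/73)ε.
Take δ = min(1, (2/73)ε). Then 0 < |z − 6| < δ forces both bounds, so |(-8z - 9)/(z - 8) − (57/2)| < ε.

δ = min(1, (2/73)ε)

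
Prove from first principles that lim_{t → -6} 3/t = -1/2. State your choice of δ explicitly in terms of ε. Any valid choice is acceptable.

δ = min(3, 6ε)

Let ε > 0. We seek δ > 0 such that 0 < |t + 6| < δ implies |3/t + 1/2| < ε.
|3/t + 1/2| = 3·|-6 − t|/(6·|t|) = 3|t + 6|/(6|t|).
Require δ ≤ 3 so that |t| > 6 − 3 = 3, hence 6|t| > 18.
Then |3/t + 1/2| < 3|t + 6|/18, which is < ε when |t + 6| < 6ε.
Take δ = min(3, 6ε). Then 0 < |t + 6| < δ gives both |t + 6| < 3 and |t + 6| < 6ε, so |3/t + 1/2| < ε.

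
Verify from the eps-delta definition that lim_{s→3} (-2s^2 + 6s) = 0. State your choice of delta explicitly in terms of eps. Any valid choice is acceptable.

Let eps > 0 be given. We want delta > 0 such that 0 < |s − 3| < delta implies |(-2s^2 + 6s)| < eps.
(-2s^2 + 6s) = -2s^2 + 6s = (s − 3)(-2s).
So |(-2s^2 + 6s)| = |s − 3|·|-2s|.
Require delta ≤ 1. Then |s − 3| < 1 gives |s| < 4, and by the triangle inequality |-2s| ≤ 2·4 = 8.
Hence |(-2s^2 + 6s)| ≤ 8|s − 3| < eps provided |s − 3| < eps/8.
Choosing delta = min(1, eps/8) ensures both conditions, hence |(-2s^2 + 6s)| < eps.

delta = min(1, eps/8)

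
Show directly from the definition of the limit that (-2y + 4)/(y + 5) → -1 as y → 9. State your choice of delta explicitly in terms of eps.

Let eps > 0. We want delta > 0 with 0 < |y − 9| < delta ⇒ |(-2y + 4)/(y + 5) + 1| < eps.
Combining over a common denominator, (-2y + 4)/(y + 5) + 1 = [(-2y + 4)·14 − (-14)·(y + 5)] / [14·(y + 5)] = -14(y − 9) / (14(y + 5)).
So |(-2y + 4)/(y + 5) + 1| = 14|y − 9| / (14·|y + 5|).
Require delta ≤ 7, so |y + 5| ≥ |14| − |y − 9| > 14 − 7 = 7.
Hence |(-2y + 4)/(y + 5) + 1| < 14|y − 9|/(14·7) = (1/7)|y − 9|, which is < eps once |y − 9| < 7eps.
Take delta = min(7, 7eps). Then 0 < |y − 9| < delta forces both bounds, so |(-2y + 4)/(y + 5) + 1| < eps.

delta = min(7, 7eps)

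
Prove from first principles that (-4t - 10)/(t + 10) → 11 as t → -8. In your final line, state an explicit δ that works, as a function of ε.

δ = min(1, (1/15)ε)

Let ε > 0. We want δ > 0 with 0 < |t + 8| < δ ⇒ |(-4t - 10)/(t + 10) − 11| < ε.
Combining over a common denominator, (-4t - 10)/(t + 10) − 11 = [(-4t - 10)·2 − 22·(t + 10)] / [2·(t + 10)] = -30(t + 8) / (2(t + 10)).
So |(-4t - 10)/(t + 10) − 11| = 30|t + 8| / (2·|t + 10|).
Require δ ≤ 1, so |t + 10| ≥ |2| − |t + 8| > 2 − 1 = 1.
Hence |(-4t - 10)/(t + 10) − 11| < 30|t + 8|/(2·1) = 15|t + 8|, which is < ε once |t + 8| < (1/15)ε.
Take δ = min(1, (1/15)ε). Then 0 < |t + 8| < δ forces both bounds, so |(-4t - 10)/(t + 10) − 11| < ε.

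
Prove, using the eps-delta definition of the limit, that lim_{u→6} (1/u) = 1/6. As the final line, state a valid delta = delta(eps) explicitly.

Let eps > 0 be given. We seek delta > 0 such that 0 < |u − 6| < delta implies |1/u − (1/6)| < eps.
|1/u − (1/6)| = |6 − u|/(6·|u|) = |u − 6|/(6|u|).
Restrict delta ≤ 3. Then |u − 6| < 3 gives |u| > 3, so 6|u| > 18.
Then |1/u − (1/6)| < |u − 6|/18, which is < eps when |u − 6| < 18eps.
Take delta = min(3, 18eps). Then 0 < |u − 6| < delta gives both |u − 6| < 3 and |u − 6| < 18eps, so |1/u − (1/6)| < eps.

delta = min(3, 18eps)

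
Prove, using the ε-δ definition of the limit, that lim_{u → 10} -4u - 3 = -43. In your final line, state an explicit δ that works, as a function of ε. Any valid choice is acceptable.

δ = ε/4

Let ε > 0 be given. We need δ > 0 so that 0 < |u − 10| < δ implies |(-4u - 3) + 43| < ε.
|(-4u - 3) + 43| = |-4u + 40| = 4|u − 10|.
So 4|u − 10| < ε exactly when |u − 10| < ε/4.
Choosing δ = ε/4 gives |(-4u - 3) + 43| = 4|u − 10| < ε whenever |u − 10| < δ.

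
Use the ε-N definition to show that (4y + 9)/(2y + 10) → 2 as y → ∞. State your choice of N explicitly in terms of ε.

N = (11/2)/ε

Let ε > 0 be given. We seek N > 0 such that y > N implies |(4y + 9)/(2y + 10) − 2| < ε.
(4y + 9)/(2y + 10) − 2 = (2(4y + 9) − 4(2y + 10)) / (2(2y + 10)) = -22/(2(2y + 10)).
For y > 0 we have 2y + 10 > 2y, so |(4y + 9)/(2y + 10) − 2| = 22/(2(2y + 10)) < 22/(2·2y) = (11/2)/y.
Thus |(4y + 9)/(2y + 10) − 2| < ε whenever y > (11/2)/ε.
Take N = (11/2)/ε. If y > N then |(4y + 9)/(2y + 10) − 2| < (11/2)/y < ε.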